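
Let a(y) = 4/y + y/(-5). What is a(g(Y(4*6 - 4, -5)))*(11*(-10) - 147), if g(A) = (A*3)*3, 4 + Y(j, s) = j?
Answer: 1331003/180 ≈ 7394.5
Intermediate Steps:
Y(j, s) = -4 + j
g(A) = 9*A (g(A) = (3*A)*3 = 9*A)
a(y) = 4/y - y/5 (a(y) = 4/y + y*(-1/5) = 4/y - y/5)
a(g(Y(4*6 - 4, -5)))*(11*(-10) - 147) = (4/((9*(-4 + (4*6 - 4)))) - 9*(-4 + (4*6 - 4))/5)*(11*(-10) - 147) = (4/((9*(-4 + (24 - 4)))) - 9*(-4 + (24 - 4))/5)*(-110 - 147) = (4/((9*(-4 + 20))) - 9*(-4 + 20)/5)*(-257) = (4/((9*16)) - 9*16/5)*(-257) = (4/144 - 1/5*144)*(-257) = (4*(1/144) - 144/5)*(-257) = (1/36 - 144/5)*(-257) = -5179/180*(-257) = 1331003/180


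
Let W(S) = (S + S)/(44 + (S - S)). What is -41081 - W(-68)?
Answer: -451857/11 ≈ -41078.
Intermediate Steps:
W(S) = S/22 (W(S) = (2*S)/(44 + 0) = (2*S)/44 = (2*S)*(1/44) = S/22)
-41081 - W(-68) = -41081 - (-68)/22 = -41081 - 1*(-34/11) = -41081 + 34/11 = -451857/11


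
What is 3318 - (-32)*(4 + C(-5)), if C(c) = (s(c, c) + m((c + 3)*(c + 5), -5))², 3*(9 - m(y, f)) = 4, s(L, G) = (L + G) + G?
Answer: 46502/9 ≈ 5166.9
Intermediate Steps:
s(L, G) = L + 2*G (s(L, G) = (G + L) + G = L + 2*G)
m(y, f) = 23/3 (m(y, f) = 9 - ⅓*4 = 9 - 4/3 = 23/3)
C(c) = (23/3 + 3*c)² (C(c) = ((c + 2*c) + 23/3)² = (3*c + 23/3)² = (23/3 + 3*c)²)
3318 - (-32)*(4 + C(-5)) = 3318 - (-32)*(4 + (23 + 9*(-5))²/9) = 3318 - (-32)*(4 + (23 - 45)²/9) = 3318 - (-32)*(4 + (⅑)*(-22)²) = 3318 - (-32)*(4 + (⅑)*484) = 3318 - (-32)*(4 + 484/9) = 3318 - (-32)*520/9 = 3318 - 1*(-16640/9) = 3318 + 16640/9 = 46502/9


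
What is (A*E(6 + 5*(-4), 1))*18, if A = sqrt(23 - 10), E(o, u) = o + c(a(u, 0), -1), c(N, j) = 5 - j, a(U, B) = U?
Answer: -144*sqrt(13) ≈ -519.20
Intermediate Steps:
E(o, u) = 6 + o (E(o, u) = o + (5 - 1*(-1)) = o + (5 + 1) = o + 6 = 6 + o)
A = sqrt(13) ≈ 3.6056
(A*E(6 + 5*(-4), 1))*18 = (sqrt(13)*(6 + (6 + 5*(-4))))*18 = (sqrt(13)*(6 + (6 - 20)))*18 = (sqrt(13)*(6 - 14))*18 = (sqrt(13)*(-8))*18 = -8*sqrt(13)*18 = -144*sqrt(13)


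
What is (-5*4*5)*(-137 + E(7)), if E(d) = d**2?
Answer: 8800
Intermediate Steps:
(-5*4*5)*(-137 + E(7)) = (-5*4*5)*(-137 + 7**2) = (-20*5)*(-137 + 49) = -100*(-88) = 8800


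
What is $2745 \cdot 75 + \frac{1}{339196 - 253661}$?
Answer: $\frac{17609518126}{85535} \approx 2.0588 \cdot 10^{5}$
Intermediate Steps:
$2745 \cdot 75 + \frac{1}{339196 - 253661} = 205875 + \frac{1}{85535} = \frac{17609518126}{85535}$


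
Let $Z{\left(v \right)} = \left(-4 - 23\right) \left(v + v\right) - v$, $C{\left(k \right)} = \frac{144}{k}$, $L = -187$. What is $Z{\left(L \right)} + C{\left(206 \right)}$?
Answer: $\frac{1059427}{103} \approx 10286.0$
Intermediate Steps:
$Z{\left(v \right)} = - 55 v$ ($Z{\left(v \right)} = - 27 \cdot 2 v - v = - 54 v - v = - 55 v$)
$Z{\left(L \right)} + C{\left(206 \right)} = \left(-55\right) \left(-187\right) + \frac{144}{206} = 10285 + 144 \cdot \frac{1}{206} = 10285 + \frac{72}{103} = \frac{1059427}{103}$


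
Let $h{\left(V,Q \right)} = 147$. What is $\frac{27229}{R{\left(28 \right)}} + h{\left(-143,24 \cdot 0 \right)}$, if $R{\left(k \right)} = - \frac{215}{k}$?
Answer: $- \frac{730807}{215} \approx -3399.1$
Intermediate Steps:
$\frac{27229}{R{\left(28 \right)}} + h{\left(-143,24 \cdot 0 \right)} = \frac{27229}{\left(-215\right) \frac{1}{28}} + 147 = \frac{27229}{- \frac{215}{28}} + 147 = 27229 \left(- \frac{28}{215}\right) + 147 = - \frac{762412}{215} + 147 = - \frac{730807}{215}$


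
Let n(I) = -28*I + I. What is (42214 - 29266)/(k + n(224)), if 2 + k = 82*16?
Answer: -6474/2369 ≈ -2.7328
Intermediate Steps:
n(I) = -27*I
k = 1310 (k = -2 + 82*16 = -2 + 1312 = 1310)
(42214 - 29266)/(k + n(224)) = (42214 - 29266)/(1310 - 27*224) = 12948/(1310 - 6048) = 12948/(-4738) = 12948*(-1/4738) = -6474/2369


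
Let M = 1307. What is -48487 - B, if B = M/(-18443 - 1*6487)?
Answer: -1208779603/24930 ≈ -48487.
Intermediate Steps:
B = -1307/24930 (B = 1307/(-18443 - 1*6487) = 1307/(-18443 - 6487) = 1307/(-24930) = 1307*(-1/24930) = -1307/24930 ≈ -0.052427)
-48487 - B = -48487 - 1*(-1307/24930) = -48487 + 1307/24930 = -1208779603/24930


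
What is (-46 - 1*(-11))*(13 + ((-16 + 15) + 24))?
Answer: -1260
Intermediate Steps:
(-46 - 1*(-11))*(13 + ((-16 + 15) + 24)) = (-46 + 11)*(13 + (-1 + 24)) = -35*(13 + 23) = -35*36 = -1260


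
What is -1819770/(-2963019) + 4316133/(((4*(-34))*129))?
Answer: -1417428671183/5775911704 ≈ -245.40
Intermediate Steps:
-1819770/(-2963019) + 4316133/(((4*(-34))*129)) = -1819770*(-1/2963019) + 4316133/((-136*129)) = 606590/987673 + 4316133/(-17544) = 606590/987673 + 4316133*(-1/17544) = 606590/987673 - 1438711/5848 = -1417428671183/5775911704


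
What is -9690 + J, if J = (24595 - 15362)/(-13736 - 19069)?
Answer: -317889683/32805 ≈ -9690.3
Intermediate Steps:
J = -9233/32805 (J = 9233/(-32805) = 9233*(-1/32805) = -9233/32805 ≈ -0.28145)
-9690 + J = -9690 - 9233/32805 = -317889683/32805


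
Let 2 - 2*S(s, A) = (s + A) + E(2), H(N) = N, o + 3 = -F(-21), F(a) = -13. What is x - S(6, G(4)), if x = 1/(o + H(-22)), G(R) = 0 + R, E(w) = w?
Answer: 59/12 ≈ 4.9167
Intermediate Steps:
o = 10 (o = -3 - 1*(-13) = -3 + 13 = 10)
G(R) = R
S(s, A) = -A/2 - s/2 (S(s, A) = 1 - ((s + A) + 2)/2 = 1 - ((A + s) + 2)/2 = 1 - (2 + A + s)/2 = 1 + (-1 - A/2 - s/2) = -A/2 - s/2)
x = -1/12 (x = 1/(10 - 22) = 1/(-12) = -1/12 ≈ -0.083333)
x - S(6, G(4)) = -1/12 - (-½*4 - ½*6) = -1/12 - (-2 - 3) = -1/12 - 1*(-5) = -1/12 + 5 = 59/12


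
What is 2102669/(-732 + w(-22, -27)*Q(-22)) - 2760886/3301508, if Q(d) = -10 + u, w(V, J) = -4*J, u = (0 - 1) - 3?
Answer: -1737043488259/1852145988 ≈ -937.85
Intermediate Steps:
u = -4 (u = -1 - 3 = -4)
Q(d) = -14 (Q(d) = -10 - 4 = -14)
2102669/(-732 + w(-22, -27)*Q(-22)) - 2760886/3301508 = 2102669/(-732 - 4*(-27)*(-14)) - 2760886/3301508 = 2102669/(-732 + 108*(-14)) - 2760886*1/3301508 = 2102669/(-732 - 1512) - 1380443/1650754 = 2102669/(-2244) - 1380443/1650754 = 2102669*(-1/2244) - 1380443/1650754 = -2102669/2244 - 1380443/1650754 = -1737043488259/1852145988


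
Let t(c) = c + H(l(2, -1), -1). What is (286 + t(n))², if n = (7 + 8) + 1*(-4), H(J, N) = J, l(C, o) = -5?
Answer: 85264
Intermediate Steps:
n = 11 (n = 15 - 4 = 11)
t(c) = -5 + c (t(c) = c - 5 = -5 + c)
(286 + t(n))² = (286 + (-5 + 11))² = (286 + 6)² = 292² = 85264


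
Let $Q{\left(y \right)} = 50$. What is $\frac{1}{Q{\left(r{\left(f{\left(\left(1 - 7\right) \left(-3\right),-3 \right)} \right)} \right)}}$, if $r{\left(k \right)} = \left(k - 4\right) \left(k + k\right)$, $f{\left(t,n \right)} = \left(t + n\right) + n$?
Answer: $\frac{1}{50} \approx 0.02$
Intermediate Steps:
$f{\left(t,n \right)} = t + 2 n$ ($f{\left(t,n \right)} = \left(n + t\right) + n = t + 2 n$)
$r{\left(k \right)} = 2 k \left(-4 + k\right)$ ($r{\left(k \right)} = \left(-4 + k\right) 2 k = 2 k \left(-4 + k\right)$)
$\frac{1}{Q{\left(r{\left(f{\left(\left(1 - 7\right) \left(-3\right),-3 \right)} \right)} \right)}} = \frac{1}{50}$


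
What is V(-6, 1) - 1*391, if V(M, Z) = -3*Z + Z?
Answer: -393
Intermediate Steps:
V(M, Z) = -2*Z
V(-6, 1) - 1*391 = -2*1 - 1*391 = -2 - 391 = -393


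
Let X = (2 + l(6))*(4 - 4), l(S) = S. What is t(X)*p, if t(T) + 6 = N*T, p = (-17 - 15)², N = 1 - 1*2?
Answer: -6144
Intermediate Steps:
N = -1 (N = 1 - 2 = -1)
p = 1024 (p = (-32)² = 1024)
X = 0 (X = (2 + 6)*(4 - 4) = 8*0 = 0)
t(T) = -6 - T
t(X)*p = (-6 - 1*0)*1024 = (-6 + 0)*1024 = -6*1024 = -6144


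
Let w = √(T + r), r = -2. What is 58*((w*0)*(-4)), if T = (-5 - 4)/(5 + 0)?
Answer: 0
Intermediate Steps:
T = -9/5 ≈ -1.8000
w = I*√95/5 (w = √(-9/5 - 2) = √(-19/5) = I*√95/5 ≈ 1.9494*I)
58*((w*0)*(-4)) = 58*(((I*√95/5)*0)*(-4)) = 58*(0*(-4)) = 58*0 = 0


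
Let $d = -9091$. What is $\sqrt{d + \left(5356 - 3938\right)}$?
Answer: $i \sqrt{7673} \approx 87.596 i$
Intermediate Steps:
$\sqrt{d + \left(5356 - 3938\right)} = \sqrt{-9091 + \left(5356 - 3938\right)} = \sqrt{-9091 + 1418} = \sqrt{-7673} = i \sqrt{7673}$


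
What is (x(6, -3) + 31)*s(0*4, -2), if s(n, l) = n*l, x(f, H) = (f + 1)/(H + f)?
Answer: 0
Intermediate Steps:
x(f, H) = (1 + f)/(H + f)
s(n, l) = l*n
(x(6, -3) + 31)*s(0*4, -2) = ((1 + 6)/(-3 + 6) + 31)*(-0*4) = (7/3 + 31)*(-2*0) = ((1/3)*7 + 31)*0 = (7/3 + 31)*0 = (100/3)*0 = 0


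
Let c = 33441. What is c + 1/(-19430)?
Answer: 649758629/19430 ≈ 33441.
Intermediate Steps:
c + 1/(-19430) = 33441 + 1/(-19430) = 33441 - 1/19430 = 649758629/19430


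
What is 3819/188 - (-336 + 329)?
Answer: 5135/188 ≈ 27.314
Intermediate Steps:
3819/188 - (-336 + 329) = 3819*(1/188) - 1*(-7) = 3819/188 + 7 = 5135/188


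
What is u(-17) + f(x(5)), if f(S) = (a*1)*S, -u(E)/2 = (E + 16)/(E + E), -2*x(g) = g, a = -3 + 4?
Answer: -87/34 ≈ -2.5588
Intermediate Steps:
a = 1
x(g) = -g/2
u(E) = -(16 + E)/E (u(E) = -2*(E + 16)/(E + E) = -2*(16 + E)/(2*E) = -2*(16 + E)*1/(2*E) = -(16 + E)/E)
f(S) = S (f(S) = (1*1)*S = 1*S = S)
u(-17) + f(x(5)) = (-16 - 1*(-17))/(-17) - ½*5 = -(-16 + 17)/17 - 5/2 = -1/17*1 - 5/2 = -1/17 - 5/2 = -87/34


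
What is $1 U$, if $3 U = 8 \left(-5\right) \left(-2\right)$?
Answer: $\frac{80}{3} \approx 26.667$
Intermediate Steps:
$U = \frac{80}{3}$ ($U = \frac{8 \left(-5\right) \left(-2\right)}{3} = \frac{\left(-40\right) \left(-2\right)}{3} = \frac{1}{3} \cdot 80 = \frac{80}{3} \approx 26.667$)
$1 U = 1 \cdot \frac{80}{3} = \frac{80}{3}$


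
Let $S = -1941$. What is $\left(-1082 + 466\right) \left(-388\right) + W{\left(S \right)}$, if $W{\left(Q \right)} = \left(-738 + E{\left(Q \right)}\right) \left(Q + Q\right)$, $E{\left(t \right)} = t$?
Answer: $10638886$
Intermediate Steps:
$W{\left(Q \right)} = 2 Q \left(-738 + Q\right)$ ($W{\left(Q \right)} = \left(-738 + Q\right) \left(Q + Q\right) = \left(-738 + Q\right) 2 Q = 2 Q \left(-738 + Q\right)$)
$\left(-1082 + 466\right) \left(-388\right) + W{\left(S \right)} = \left(-1082 + 466\right) \left(-388\right) + 2 \left(-1941\right) \left(-738 - 1941\right) = \left(-616\right) \left(-388\right) + 2 \left(-1941\right) \left(-2679\right) = 239008 + 10399878 = 10638886$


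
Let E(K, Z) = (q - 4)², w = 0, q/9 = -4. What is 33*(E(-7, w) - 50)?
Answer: 51150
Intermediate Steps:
q = -36 (q = 9*(-4) = -36)
E(K, Z) = 1600 (E(K, Z) = (-36 - 4)² = (-40)² = 1600)
33*(E(-7, w) - 50) = 33*(1600 - 50) = 33*1550 = 51150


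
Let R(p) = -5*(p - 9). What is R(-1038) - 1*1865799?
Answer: -1860564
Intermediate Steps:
R(p) = 45 - 5*p (R(p) = -5*(-9 + p) = 45 - 5*p)
R(-1038) - 1*1865799 = (45 - 5*(-1038)) - 1*1865799 = (45 + 5190) - 1865799 = 5235 - 1865799 = -1860564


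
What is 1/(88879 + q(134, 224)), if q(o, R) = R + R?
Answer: 1/89327 ≈ 1.1195e-5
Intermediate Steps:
q(o, R) = 2*R
1/(88879 + q(134, 224)) = 1/(88879 + 2*224) = 1/(88879 + 448) = 1/89327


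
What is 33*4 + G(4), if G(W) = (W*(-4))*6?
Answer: 36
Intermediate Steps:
G(W) = -24*W (G(W) = -4*W*6 = -24*W)
33*4 + G(4) = 33*4 - 24*4 = 132 - 96 = 36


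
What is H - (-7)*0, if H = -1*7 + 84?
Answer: 77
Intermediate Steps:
H = 77 (H = -7 + 84 = 77)
H - (-7)*0 = 77 - (-7)*0 = 77 - 1*0 = 77 + 0 = 77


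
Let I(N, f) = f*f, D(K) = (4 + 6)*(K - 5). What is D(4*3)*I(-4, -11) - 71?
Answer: 8399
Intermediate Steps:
D(K) = -50 + 10*K (D(K) = 10*(-5 + K) = -50 + 10*K)
I(N, f) = f²
D(4*3)*I(-4, -11) - 71 = (-50 + 10*(4*3))*(-11)² - 71 = (-50 + 10*12)*121 - 71 = (-50 + 120)*121 - 71 = 70*121 - 71 = 8470 - 71 = 8399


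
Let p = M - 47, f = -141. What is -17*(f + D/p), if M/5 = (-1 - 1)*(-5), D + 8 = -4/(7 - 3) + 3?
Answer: 2431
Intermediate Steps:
D = -6 (D = -8 + (-4/(7 - 3) + 3) = -8 + (-4/4 + 3) = -8 + ((1/4)*(-4) + 3) = -8 + (-1 + 3) = -8 + 2 = -6)
M = 50 (M = 5*((-1 - 1)*(-5)) = 5*(-2*(-5)) = 5*10 = 50)
p = 3 (p = 50 - 47 = 3)
-17*(f + D/p) = -17*(-141 - 6/3) = -17*(-141 - 6*1/3) = -17*(-141 - 2) = -17*(-143) = 2431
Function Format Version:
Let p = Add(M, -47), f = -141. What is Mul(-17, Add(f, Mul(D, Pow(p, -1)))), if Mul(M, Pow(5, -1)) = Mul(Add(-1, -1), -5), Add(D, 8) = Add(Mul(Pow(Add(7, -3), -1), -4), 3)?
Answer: 2431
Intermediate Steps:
D = -6 (D = Add(-8, Add(Mul(Pow(Add(7, -3), -1), -4), 3)) = Add(-8, Add(Mul(Pow(4, -1), -4), 3)) = Add(-8, Add(Mul(Rational(1, 4), -4), 3)) = Add(-8, Add(-1, 3)) = Add(-8, 2) = -6)
M = 50 (M = Mul(5, Mul(Add(-1, -1), -5)) = Mul(5, Mul(-2, -5)) = Mul(5, 10) = 50)
p = 3 (p = Add(50, -47) = 3)
Mul(-17, Add(f, Mul(D, Pow(p, -1)))) = Mul(-17, Add(-141, Mul(-6, Pow(3, -1)))) = Mul(-17, Add(-141, Mul(-6, Rational(1, 3)))) = Mul(-17, Add(-141, -2)) = Mul(-17, -143) = 2431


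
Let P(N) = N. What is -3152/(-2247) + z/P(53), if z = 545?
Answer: 1391671/119091 ≈ 11.686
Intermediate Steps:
-3152/(-2247) + z/P(53) = -3152/(-2247) + 545/53 = -3152*(-1/2247) + 545*(1/53) = 3152/2247 + 545/53 = 1391671/119091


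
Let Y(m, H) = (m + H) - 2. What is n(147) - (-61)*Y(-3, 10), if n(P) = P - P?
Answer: 305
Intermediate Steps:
Y(m, H) = -2 + H + m (Y(m, H) = (H + m) - 2 = -2 + H + m)
n(P) = 0
n(147) - (-61)*Y(-3, 10) = 0 - (-61)*(-2 + 10 - 3) = 0 - (-61)*5 = 0 - 1*(-305) = 0 + 305 = 305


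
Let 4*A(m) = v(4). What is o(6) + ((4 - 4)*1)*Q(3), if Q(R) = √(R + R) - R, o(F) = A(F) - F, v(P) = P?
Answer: -5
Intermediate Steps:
A(m) = 1 (A(m) = (¼)*4 = 1)
o(F) = 1 - F
Q(R) = -R + √2*√R (Q(R) = √(2*R) - R = √2*√R - R = -R + √2*√R)
o(6) + ((4 - 4)*1)*Q(3) = (1 - 1*6) + ((4 - 4)*1)*(-1*3 + √2*√3) = (1 - 6) + (0*1)*(-3 + √6) = -5 + 0*(-3 + √6) = -5 + 0 = -5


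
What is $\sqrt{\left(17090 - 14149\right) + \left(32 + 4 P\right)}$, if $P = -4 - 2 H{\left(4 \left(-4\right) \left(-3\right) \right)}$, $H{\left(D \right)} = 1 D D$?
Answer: $5 i \sqrt{619} \approx 124.4 i$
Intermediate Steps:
$H{\left(D \right)} = D^{2}$ ($H{\left(D \right)} = D D = D^{2}$)
$P = -4612$ ($P = -4 - 2 \left(4 \left(-4\right) \left(-3\right)\right)^{2} = -4 - 2 \left(\left(-16\right) \left(-3\right)\right)^{2} = -4 - 2 \cdot 48^{2} = -4 - 4608 = -4612$)
$\sqrt{\left(17090 - 14149\right) + \left(32 + 4 P\right)} = \sqrt{\left(17090 - 14149\right) + \left(32 + 4 \left(-4612\right)\right)} = \sqrt{\left(17090 - 14149\right) + \left(32 - 18448\right)} = \sqrt{2941 - 18416} = \sqrt{-15475} = 5 i \sqrt{619}$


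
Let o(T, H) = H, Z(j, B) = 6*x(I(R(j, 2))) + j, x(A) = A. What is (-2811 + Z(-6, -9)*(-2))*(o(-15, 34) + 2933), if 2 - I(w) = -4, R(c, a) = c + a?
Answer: -8518257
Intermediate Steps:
R(c, a) = a + c
I(w) = 6 (I(w) = 2 - 1*(-4) = 2 + 4 = 6)
Z(j, B) = 36 + j (Z(j, B) = 6*6 + j = 36 + j)
(-2811 + Z(-6, -9)*(-2))*(o(-15, 34) + 2933) = (-2811 + (36 - 6)*(-2))*(34 + 2933) = (-2811 + 30*(-2))*2967 = (-2811 - 60)*2967 = -2871*2967 = -8518257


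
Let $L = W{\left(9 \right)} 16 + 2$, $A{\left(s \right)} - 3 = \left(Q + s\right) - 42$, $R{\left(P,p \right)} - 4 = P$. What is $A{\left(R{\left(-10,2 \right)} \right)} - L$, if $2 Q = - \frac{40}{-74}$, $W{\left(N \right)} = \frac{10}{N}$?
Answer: $- \frac{21481}{333} \approx -64.508$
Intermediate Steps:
$R{\left(P,p \right)} = 4 + P$
$Q = \frac{10}{37}$ ($Q = \frac{\left(-40\right) \frac{1}{-74}}{2} = \frac{\left(-40\right) \left(- \frac{1}{74}\right)}{2} = \frac{1}{2} \cdot \frac{20}{37} = \frac{10}{37} \approx 0.27027$)
$A{\left(s \right)} = - \frac{1433}{37} + s$ ($A{\left(s \right)} = 3 + \left(\left(\frac{10}{37} + s\right) - 42\right) = 3 + \left(- \frac{1544}{37} + s\right) = - \frac{1433}{37} + s$)
$L = \frac{178}{9}$ ($L = \frac{10}{9} \cdot 16 + 2 = \frac{160}{9} + 2 = \frac{178}{9} \approx 19.778$)
$A{\left(R{\left(-10,2 \right)} \right)} - L = \left(- \frac{1433}{37} + \left(4 - 10\right)\right) - \frac{178}{9} = \left(- \frac{1433}{37} - 6\right) - \frac{178}{9} = - \frac{1655}{37} - \frac{178}{9} = - \frac{21481}{333}$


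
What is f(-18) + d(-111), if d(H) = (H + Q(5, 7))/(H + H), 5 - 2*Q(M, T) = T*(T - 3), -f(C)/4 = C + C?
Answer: 64181/444 ≈ 144.55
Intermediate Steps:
f(C) = -8*C (f(C) = -4*(C + C) = -8*C)
Q(M, T) = 5/2 - T*(-3 + T)/2 (Q(M, T) = 5/2 - T*(T - 3)/2 = 5/2 - T*(-3 + T)/2)
d(H) = (-23/2 + H)/(2*H) (d(H) = (H + (5/2 - ½*7² + (3/2)*7))/(H + H) = (H + (5/2 - ½*49 + 21/2))/((2*H)) = (H + (5/2 - 49/2 + 21/2))*(1/(2*H)) = (H - 23/2)*(1/(2*H)) = (-23/2 + H)*(1/(2*H)) = (-23/2 + H)/(2*H))
f(-18) + d(-111) = -8*(-18) + (¼)*(-23 + 2*(-111))/(-111) = 144 + (¼)*(-1/111)*(-23 - 222) = 144 + (¼)*(-1/111)*(-245) = 144 + 245/444 = 64181/444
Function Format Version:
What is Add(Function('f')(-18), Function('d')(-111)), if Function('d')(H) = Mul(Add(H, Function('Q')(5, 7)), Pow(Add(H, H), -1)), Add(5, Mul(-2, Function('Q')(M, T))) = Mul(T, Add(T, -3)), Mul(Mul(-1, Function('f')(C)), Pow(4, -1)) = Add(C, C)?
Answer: Rational(64181, 444) ≈ 144.55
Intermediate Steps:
Function('f')(C) = Mul(-8, C) (Function('f')(C) = Mul(-4, Add(C, C)) = Mul(-4, Mul(2, C)) = Mul(-8, C))
Function('Q')(M, T) = Add(Rational(5, 2), Mul(Rational(-1, 2), T, Add(-3, T))) (Function('Q')(M, T) = Add(Rational(5, 2), Mul(Rational(-1, 2), Mul(T, Add(T, -3)))) = Add(Rational(5, 2), Mul(Rational(-1, 2), Mul(T, Add(-3, T)))) = Add(Rational(5, 2), Mul(Rational(-1, 2), T, Add(-3, T))))
Function('d')(H) = Mul(Rational(1, 2), Pow(H, -1), Add(Rational(-23, 2), H)) (Function('d')(H) = Mul(Add(H, Add(Rational(5, 2), Mul(Rational(-1, 2), Pow(7, 2)), Mul(Rational(3, 2), 7))), Pow(Add(H, H), -1)) = Mul(Add(H, Add(Rational(5, 2), Mul(Rational(-1, 2), 49), Rational(21, 2))), Pow(Mul(2, H), -1)) = Mul(Add(H, Add(Rational(5, 2), Rational(-49, 2), Rational(21, 2))), Mul(Rational(1, 2), Pow(H, -1))) = Mul(Add(H, Rational(-23, 2)), Mul(Rational(1, 2), Pow(H, -1))) = Mul(Add(Rational(-23, 2), H), Mul(Rational(1, 2), Pow(H, -1))) = Mul(Rational(1, 2), Pow(H, -1), Add(Rational(-23, 2), H)))
Add(Function('f')(-18), Function('d')(-111)) = Add(Mul(-8, -18), Mul(Rational(1, 4), Pow(-111, -1), Add(-23, Mul(2, -111)))) = Add(144, Mul(Rational(1, 4), Rational(-1, 111), Add(-23, -222))) = Add(144, Mul(Rational(1, 4), Rational(-1, 111), -245)) = Add(144, Rational(245, 444)) = Rational(64181, 444)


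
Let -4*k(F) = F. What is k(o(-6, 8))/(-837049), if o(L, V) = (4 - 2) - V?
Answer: -3/1674098 ≈ -1.7920e-6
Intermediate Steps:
o(L, V) = 2 - V
k(F) = -F/4
k(o(-6, 8))/(-837049) = -(2 - 1*8)/4/(-837049) = -(2 - 8)/4*(-1/837049) = -1/4*(-6)*(-1/837049) = (3/2)*(-1/837049) = -3/1674098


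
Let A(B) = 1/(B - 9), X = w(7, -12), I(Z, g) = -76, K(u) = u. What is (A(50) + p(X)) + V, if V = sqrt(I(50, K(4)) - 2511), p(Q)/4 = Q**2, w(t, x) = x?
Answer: 23617/41 + I*sqrt(2587) ≈ 576.02 + 50.863*I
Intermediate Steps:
X = -12
A(B) = 1/(-9 + B)
p(Q) = 4*Q**2
V = I*sqrt(2587) (V = sqrt(-76 - 2511) = sqrt(-2587) = I*sqrt(2587) ≈ 50.863*I)
(A(50) + p(X)) + V = (1/(-9 + 50) + 4*(-12)**2) + I*sqrt(2587) = (1/41 + 4*144) + I*sqrt(2587) = (1/41 + 576) + I*sqrt(2587) = 23617/41 + I*sqrt(2587)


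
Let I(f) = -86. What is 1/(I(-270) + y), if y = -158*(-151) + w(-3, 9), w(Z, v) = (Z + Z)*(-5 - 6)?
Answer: 1/23838 ≈ 4.1950e-5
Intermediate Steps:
w(Z, v) = -22*Z (w(Z, v) = (2*Z)*(-11) = -22*Z)
y = 23924 (y = -158*(-151) - 22*(-3) = 23858 + 66 = 23924)
1/(I(-270) + y) = 1/(-86 + 23924) = 1/23838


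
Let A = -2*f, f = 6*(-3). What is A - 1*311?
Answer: -275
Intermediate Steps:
f = -18
A = 36 (A = -2*(-18) = 36)
A - 1*311 = 36 - 1*311 = 36 - 311 = -275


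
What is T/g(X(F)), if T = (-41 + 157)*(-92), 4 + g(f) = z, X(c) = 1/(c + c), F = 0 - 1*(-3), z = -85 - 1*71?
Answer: 667/10 ≈ 66.700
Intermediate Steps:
z = -156 (z = -85 - 71 = -156)
F = 3 (F = 0 + 3 = 3)
X(c) = 1/(2*c)
g(f) = -160 (g(f) = -4 - 156 = -160)
T = -10672 (T = 116*(-92) = -10672)
T/g(X(F)) = -10672/(-160) = -10672*(-1/160) = 667/10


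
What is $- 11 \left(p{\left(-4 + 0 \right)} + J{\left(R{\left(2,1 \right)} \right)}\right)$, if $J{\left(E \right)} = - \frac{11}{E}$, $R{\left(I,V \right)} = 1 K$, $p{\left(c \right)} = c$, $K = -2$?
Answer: $- \frac{33}{2} \approx -16.5$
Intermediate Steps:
$R{\left(I,V \right)} = -2$ ($R{\left(I,V \right)} = 1 \left(-2\right) = -2$)
$- 11 \left(p{\left(-4 + 0 \right)} + J{\left(R{\left(2,1 \right)} \right)}\right) = - 11 \left(\left(-4 + 0\right) - \frac{11}{-2}\right) = - 11 \left(-4 - - \frac{11}{2}\right) = - 11 \left(-4 + \frac{11}{2}\right) = \left(-11\right) \frac{3}{2} = - \frac{33}{2}$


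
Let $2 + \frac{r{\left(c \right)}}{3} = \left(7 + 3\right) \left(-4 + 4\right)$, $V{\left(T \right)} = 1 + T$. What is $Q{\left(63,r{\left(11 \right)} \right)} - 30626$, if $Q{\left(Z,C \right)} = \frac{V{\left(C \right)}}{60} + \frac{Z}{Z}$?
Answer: $- \frac{367501}{12} \approx -30625.0$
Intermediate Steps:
$r{\left(c \right)} = -6$ ($r{\left(c \right)} = -6 + 3 \left(7 + 3\right) \left(-4 + 4\right) = -6 + 3 \cdot 10 \cdot 0 = -6 + 3 \cdot 0 = -6 + 0 = -6$)
$Q{\left(Z,C \right)} = \frac{61}{60} + \frac{C}{60}$ ($Q{\left(Z,C \right)} = \frac{1 + C}{60} + \frac{Z}{Z} = \left(1 + C\right) \frac{1}{60} + 1 = \left(\frac{1}{60} + \frac{C}{60}\right) + 1 = \frac{61}{60} + \frac{C}{60}$)
$Q{\left(63,r{\left(11 \right)} \right)} - 30626 = \left(\frac{61}{60} + \frac{1}{60} \left(-6\right)\right) - 30626 = \left(\frac{61}{60} - \frac{1}{10}\right) - 30626 = \frac{11}{12} - 30626 = - \frac{367501}{12}$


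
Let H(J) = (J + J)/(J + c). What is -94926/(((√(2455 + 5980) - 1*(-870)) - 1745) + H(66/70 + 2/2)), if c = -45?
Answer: 94326676487901/859987138403 + 107790798687*√8435/859987138403 ≈ 121.20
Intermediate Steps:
H(J) = 2*J/(-45 + J) (H(J) = (J + J)/(J - 45) = (2*J)/(-45 + J) = 2*J/(-45 + J))
-94926/(((√(2455 + 5980) - 1*(-870)) - 1745) + H(66/70 + 2/2)) = -94926/(((√(2455 + 5980) - 1*(-870)) - 1745) + 2*(66/70 + 2/2)/(-45 + (66/70 + 2/2))) = -94926/(((√8435 + 870) - 1745) + 2*(66*(1/70) + 2*(½))/(-45 + (66*(1/70) + 2*(½)))) = -94926/(((870 + √8435) - 1745) + 2*(33/35 + 1)/(-45 + (33/35 + 1))) = -94926/((-875 + √8435) + 2*(68/35)/(-45 + 68/35)) = -94926/((-875 + √8435) + 2*(68/35)/(-1507/35)) = -94926/((-875 + √8435) + 2*(68/35)*(-35/1507)) = -94926/((-875 + √8435) - 136/1507) = -94926/(-1318761/1507 + √8435)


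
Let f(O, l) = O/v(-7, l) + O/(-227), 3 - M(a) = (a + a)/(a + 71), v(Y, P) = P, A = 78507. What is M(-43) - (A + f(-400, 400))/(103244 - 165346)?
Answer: 723877879/98680078 ≈ 7.3356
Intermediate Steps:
M(a) = 3 - 2*a/(71 + a) (M(a) = 3 - (a + a)/(a + 71) = 3 - 2*a/(71 + a))
f(O, l) = -O/227 + O/l (f(O, l) = O/l + O/(-227) = O/l + O*(-1/227) = O/l - O/227 = -O/227 + O/l)
M(-43) - (A + f(-400, 400))/(103244 - 165346) = (213 - 43)/(71 - 43) - (78507 + (-1/227*(-400) - 400/400))/(103244 - 165346) = 170/28 - (78507 + (400/227 - 400*1/400))/(-62102) = (1/28)*170 - (78507 + (400/227 - 1))*(-1)/62102 = 85/14 - (78507 + 173/227)*(-1)/62102 = 85/14 - 17821262*(-1)/(227*62102) = 85/14 - 1*(-8910631/7048577) = 85/14 + 8910631/7048577 = 723877879/98680078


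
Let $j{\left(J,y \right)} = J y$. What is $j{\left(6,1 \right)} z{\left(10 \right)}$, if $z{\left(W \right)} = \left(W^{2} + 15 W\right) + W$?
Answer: $1560$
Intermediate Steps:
$z{\left(W \right)} = W^{2} + 16 W$
$j{\left(6,1 \right)} z{\left(10 \right)} = 6 \cdot 1 \cdot 10 \left(16 + 10\right) = 6 \cdot 10 \cdot 26 = 6 \cdot 260 = 1560$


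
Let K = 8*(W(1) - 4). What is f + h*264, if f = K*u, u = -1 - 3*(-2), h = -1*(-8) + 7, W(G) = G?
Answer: 3840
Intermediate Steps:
h = 15 (h = 8 + 7 = 15)
u = 5 (u = -1 + 6 = 5)
K = -24 (K = 8*(1 - 4) = 8*(-3) = -24)
f = -120 (f = -24*5 = -120)
f + h*264 = -120 + 15*264 = -120 + 3960 = 3840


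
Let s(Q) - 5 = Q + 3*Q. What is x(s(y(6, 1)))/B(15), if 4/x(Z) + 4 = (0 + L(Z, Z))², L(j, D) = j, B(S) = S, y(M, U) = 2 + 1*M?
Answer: 4/20475 ≈ 0.00019536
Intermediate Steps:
y(M, U) = 2 + M
s(Q) = 5 + 4*Q (s(Q) = 5 + (Q + 3*Q) = 5 + 4*Q)
x(Z) = 4/(-4 + Z²) (x(Z) = 4/(-4 + (0 + Z)²) = 4/(-4 + Z²))
x(s(y(6, 1)))/B(15) = (4/(-4 + (5 + 4*(2 + 6))²))/15 = (4/(-4 + (5 + 4*8)²))*(1/15) = (4/(-4 + (5 + 32)²))*(1/15) = (4/(-4 + 37²))*(1/15) = (4/(-4 + 1369))*(1/15) = (4/1365)*(1/15) = 4/20475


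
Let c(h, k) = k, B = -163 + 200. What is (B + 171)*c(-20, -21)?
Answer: -4368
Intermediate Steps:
B = 37
(B + 171)*c(-20, -21) = (37 + 171)*(-21) = 208*(-21) = -4368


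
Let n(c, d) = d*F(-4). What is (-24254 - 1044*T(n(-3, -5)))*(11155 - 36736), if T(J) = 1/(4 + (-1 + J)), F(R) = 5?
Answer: 6811504032/11 ≈ 6.1923e+8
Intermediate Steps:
n(c, d) = 5*d (n(c, d) = d*5 = 5*d)
T(J) = 1/(3 + J)
(-24254 - 1044*T(n(-3, -5)))*(11155 - 36736) = (-24254 - 1044/(3 + 5*(-5)))*(11155 - 36736) = (-24254 - 1044/(3 - 25))*(-25581) = (-24254 - 1044/(-22))*(-25581) = (-24254 - 1044*(-1/22))*(-25581) = (-24254 + 522/11)*(-25581) = -266272/11*(-25581) = 6811504032/11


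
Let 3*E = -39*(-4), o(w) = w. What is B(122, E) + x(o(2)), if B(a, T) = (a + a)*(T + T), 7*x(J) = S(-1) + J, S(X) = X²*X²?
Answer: 177635/7 ≈ 25376.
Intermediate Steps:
S(X) = X⁴
x(J) = ⅐ + J/7 (x(J) = ((-1)⁴ + J)/7 = (1 + J)/7 = ⅐ + J/7)
E = 52 (E = (-39*(-4))/3 = (⅓)*156 = 52)
B(a, T) = 4*T*a (B(a, T) = (2*a)*(2*T) = 4*T*a)
B(122, E) + x(o(2)) = 4*52*122 + (⅐ + (⅐)*2) = 25376 + (⅐ + 2/7) = 25376 + 3/7 = 177635/7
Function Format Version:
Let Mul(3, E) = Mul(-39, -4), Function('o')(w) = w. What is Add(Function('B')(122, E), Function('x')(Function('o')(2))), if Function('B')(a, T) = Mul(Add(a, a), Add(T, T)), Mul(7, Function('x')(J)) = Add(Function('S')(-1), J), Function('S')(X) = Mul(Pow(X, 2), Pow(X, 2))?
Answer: Rational(177635, 7) ≈ 25376.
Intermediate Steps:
Function('S')(X) = Pow(X, 4)
Function('x')(J) = Add(Rational(1, 7), Mul(Rational(1, 7), J)) (Function('x')(J) = Mul(Rational(1, 7), Add(Pow(-1, 4), J)) = Mul(Rational(1, 7), Add(1, J)) = Add(Rational(1, 7), Mul(Rational(1, 7), J)))
E = 52 (E = Mul(Rational(1, 3), Mul(-39, -4)) = Mul(Rational(1, 3), 156) = 52)
Function('B')(a, T) = Mul(4, T, a) (Function('B')(a, T) = Mul(Mul(2, a), Mul(2, T)) = Mul(4, T, a))
Add(Function('B')(122, E), Function('x')(Function('o')(2))) = Add(Mul(4, 52, 122), Add(Rational(1, 7), Mul(Rational(1, 7), 2))) = Add(25376, Add(Rational(1, 7), Rational(2, 7))) = Add(25376, Rational(3, 7)) = Rational(177635, 7)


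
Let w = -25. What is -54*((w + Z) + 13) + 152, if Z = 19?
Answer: -226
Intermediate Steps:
-54*((w + Z) + 13) + 152 = -54*((-25 + 19) + 13) + 152 = -54*(-6 + 13) + 152 = -54*7 + 152 = -378 + 152 = -226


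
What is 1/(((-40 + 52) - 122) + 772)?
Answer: 1/662 ≈ 0.0015106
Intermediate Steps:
1/(((-40 + 52) - 122) + 772) = 1/((12 - 122) + 772) = 1/(-110 + 772) = 1/662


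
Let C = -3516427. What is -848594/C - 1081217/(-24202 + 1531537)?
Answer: -2522905214669/5300433492045 ≈ -0.47598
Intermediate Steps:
-848594/C - 1081217/(-24202 + 1531537) = -848594/(-3516427) - 1081217/(-24202 + 1531537) = -848594*(-1/3516427) - 1081217/1507335 = 848594/3516427 - 1081217*1/1507335 = 848594/3516427 - 1081217/1507335 = -2522905214669/5300433492045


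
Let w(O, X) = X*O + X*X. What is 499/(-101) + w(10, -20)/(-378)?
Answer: -104411/19089 ≈ -5.4697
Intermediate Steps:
w(O, X) = X² + O*X (w(O, X) = O*X + X² = X² + O*X)
499/(-101) + w(10, -20)/(-378) = 499/(-101) - 20*(10 - 20)/(-378) = 499*(-1/101) - 20*(-10)*(-1/378) = -499/101 + 200*(-1/378) = -499/101 - 100/189 = -104411/19089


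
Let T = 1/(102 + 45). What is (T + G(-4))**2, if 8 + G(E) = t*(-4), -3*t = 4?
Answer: 152881/21609 ≈ 7.0749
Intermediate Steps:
t = -4/3 (t = -1/3*4 = -4/3 ≈ -1.3333)
G(E) = -8/3 (G(E) = -8 - 4/3*(-4) = -8 + 16/3 = -8/3)
T = 1/147 ≈ 0.0068027
(T + G(-4))**2 = (1/147 - 8/3)**2 = (-391/147)**2 = 152881/21609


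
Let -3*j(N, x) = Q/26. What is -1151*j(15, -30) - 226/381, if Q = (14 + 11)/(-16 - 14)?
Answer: -766141/59436 ≈ -12.890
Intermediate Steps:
Q = -5/6 (Q = 25/(-30) = 25*(-1/30) = -5/6 ≈ -0.83333)
j(N, x) = 5/468 (j(N, x) = -(-5)/(18*26) = -1/3*(-5/156) = 5/468)
-1151*j(15, -30) - 226/381 = -1151*5/468 - 226/381 = -5755/468 - 226*1/381 = -5755/468 - 226/381 = -766141/59436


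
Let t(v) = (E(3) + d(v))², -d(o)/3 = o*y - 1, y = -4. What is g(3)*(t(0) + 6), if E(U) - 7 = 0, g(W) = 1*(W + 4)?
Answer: 742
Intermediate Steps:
g(W) = 4 + W (g(W) = 1*(4 + W) = 4 + W)
d(o) = 3 + 12*o (d(o) = -3*(o*(-4) - 1) = -3*(-4*o - 1) = -3*(-1 - 4*o) = 3 + 12*o)
E(U) = 7 (E(U) = 7 + 0 = 7)
t(v) = (10 + 12*v)² (t(v) = (7 + (3 + 12*v))² = (10 + 12*v)²)
g(3)*(t(0) + 6) = (4 + 3)*(4*(5 + 6*0)² + 6) = 7*(4*(5 + 0)² + 6) = 7*(4*5² + 6) = 7*(4*25 + 6) = 7*(100 + 6) = 7*106 = 742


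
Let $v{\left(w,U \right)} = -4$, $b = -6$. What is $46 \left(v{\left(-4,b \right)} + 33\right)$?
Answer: $1334$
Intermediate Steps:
$46 \left(v{\left(-4,b \right)} + 33\right) = 46 \left(-4 + 33\right) = 46 \cdot 29 = 1334$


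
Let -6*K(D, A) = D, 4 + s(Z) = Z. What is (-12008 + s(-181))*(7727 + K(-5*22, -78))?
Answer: -283316548/3 ≈ -9.4439e+7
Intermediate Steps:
s(Z) = -4 + Z
K(D, A) = -D/6
(-12008 + s(-181))*(7727 + K(-5*22, -78)) = (-12008 + (-4 - 181))*(7727 - (-5)*22/6) = (-12008 - 185)*(7727 - 1/6*(-110)) = -12193*(7727 + 55/3) = -12193*23236/3 = -283316548/3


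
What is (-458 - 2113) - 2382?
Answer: -4953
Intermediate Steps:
(-458 - 2113) - 2382 = -2571 - 2382 = -4953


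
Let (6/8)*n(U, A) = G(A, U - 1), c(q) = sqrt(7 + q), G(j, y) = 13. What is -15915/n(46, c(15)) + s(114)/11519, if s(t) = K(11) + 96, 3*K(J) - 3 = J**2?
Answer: -1649902541/1796964 ≈ -918.16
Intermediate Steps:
K(J) = 1 + J**2/3
n(U, A) = 52/3 (n(U, A) = (4/3)*13 = 52/3)
s(t) = 412/3 (s(t) = (1 + (1/3)*11**2) + 96 = (1 + (1/3)*121) + 96 = (1 + 121/3) + 96 = 124/3 + 96 = 412/3)
-15915/n(46, c(15)) + s(114)/11519 = -15915/52/3 + (412/3)/11519 = -15915*3/52 + (412/3)*(1/11519) = -47745/52 + 412/34557 = -1649902541/1796964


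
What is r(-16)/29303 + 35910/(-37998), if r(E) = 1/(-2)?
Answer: -116921081/123717266 ≈ -0.94507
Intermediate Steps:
r(E) = -1/2
r(-16)/29303 + 35910/(-37998) = -1/2/29303 + 35910/(-37998) = -1/2*1/29303 + 35910*(-1/37998) = -1/58606 - 1995/2111 = -116921081/123717266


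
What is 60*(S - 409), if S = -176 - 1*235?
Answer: -49200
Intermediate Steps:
S = -411 (S = -176 - 235 = -411)
60*(S - 409) = 60*(-411 - 409) = 60*(-820) = -49200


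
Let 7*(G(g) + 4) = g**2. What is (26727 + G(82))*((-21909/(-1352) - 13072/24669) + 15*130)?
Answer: 604979711171045/11117496 ≈ 5.4417e+7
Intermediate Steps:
G(g) = -4 + g**2/7
(26727 + G(82))*((-21909/(-1352) - 13072/24669) + 15*130) = (26727 + (-4 + (1/7)*82**2))*((-21909/(-1352) - 13072/24669) + 15*130) = (26727 + (-4 + (1/7)*6724))*((-21909*(-1/1352) - 13072*1/24669) + 1950) = (26727 + (-4 + 6724/7))*((21909/1352 - 13072/24669) + 1950) = (26727 + 6696/7)*(522799777/33352488 + 1950) = (193785/7)*(65560151377/33352488) = 604979711171045/11117496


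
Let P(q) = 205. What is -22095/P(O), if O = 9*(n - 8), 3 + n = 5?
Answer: -4419/41 ≈ -107.78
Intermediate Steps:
n = 2 (n = -3 + 5 = 2)
O = -54 (O = 9*(2 - 8) = 9*(-6) = -54)
-22095/P(O) = -22095/205 = -22095*1/205 = -4419/41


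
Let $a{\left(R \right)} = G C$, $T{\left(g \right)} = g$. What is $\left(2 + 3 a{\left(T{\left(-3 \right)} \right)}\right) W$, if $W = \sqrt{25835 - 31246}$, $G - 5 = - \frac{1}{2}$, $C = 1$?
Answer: $\frac{31 i \sqrt{5411}}{2} \approx 1140.2 i$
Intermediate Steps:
$G = \frac{9}{2}$ ($G = 5 - \frac{1}{2} = \frac{9}{2} \approx 4.5$)
$a{\left(R \right)} = \frac{9}{2}$ ($a{\left(R \right)} = \frac{9}{2} \cdot 1 = \frac{9}{2}$)
$W = i \sqrt{5411}$ ($W = \sqrt{-5411} = i \sqrt{5411} \approx 73.559 i$)
$\left(2 + 3 a{\left(T{\left(-3 \right)} \right)}\right) W = \left(2 + 3 \cdot \frac{9}{2}\right) i \sqrt{5411} = \left(2 + \frac{27}{2}\right) i \sqrt{5411} = \frac{31 i \sqrt{5411}}{2}$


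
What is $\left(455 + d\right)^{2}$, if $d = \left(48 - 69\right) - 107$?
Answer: $106929$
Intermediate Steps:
$d = -128$ ($d = -21 - 107 = -128$)
$\left(455 + d\right)^{2} = \left(455 - 128\right)^{2} = 327^{2} = 106929$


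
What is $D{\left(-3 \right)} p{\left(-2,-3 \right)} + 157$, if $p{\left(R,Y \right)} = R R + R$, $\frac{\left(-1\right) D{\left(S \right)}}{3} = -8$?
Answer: $205$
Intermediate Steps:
$D{\left(S \right)} = 24$ ($D{\left(S \right)} = \left(-3\right) \left(-8\right) = 24$)
$p{\left(R,Y \right)} = R + R^{2}$ ($p{\left(R,Y \right)} = R^{2} + R = R + R^{2}$)
$D{\left(-3 \right)} p{\left(-2,-3 \right)} + 157 = 24 \left(- 2 \left(1 - 2\right)\right) + 157 = 24 \left(\left(-2\right) \left(-1\right)\right) + 157 = 24 \cdot 2 + 157 = 48 + 157 = 205$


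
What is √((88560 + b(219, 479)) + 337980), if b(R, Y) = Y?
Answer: √427019 ≈ 653.47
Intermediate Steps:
√((88560 + b(219, 479)) + 337980) = √((88560 + 479) + 337980) = √(89039 + 337980) = √427019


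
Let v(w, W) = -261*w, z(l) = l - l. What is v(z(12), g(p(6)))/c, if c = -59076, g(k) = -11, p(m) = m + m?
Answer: 0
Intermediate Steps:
p(m) = 2*m
z(l) = 0
v(z(12), g(p(6)))/c = -261*0/(-59076) = 0*(-1/59076) = 0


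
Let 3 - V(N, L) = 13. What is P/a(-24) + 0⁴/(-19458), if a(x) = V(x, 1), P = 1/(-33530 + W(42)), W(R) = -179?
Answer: 1/337090 ≈ 2.9666e-6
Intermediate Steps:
V(N, L) = -10 (V(N, L) = 3 - 1*13 = 3 - 13 = -10)
P = -1/33709 (P = 1/(-33530 - 179) = 1/(-33709) = -1/33709 ≈ -2.9666e-5)
a(x) = -10
P/a(-24) + 0⁴/(-19458) = -1/33709/(-10) + 0⁴/(-19458) = -1/33709*(-⅒) + 0*(-1/19458) = 1/337090 + 0 = 1/337090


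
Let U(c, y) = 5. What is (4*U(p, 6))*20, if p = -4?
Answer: 400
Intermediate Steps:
(4*U(p, 6))*20 = (4*5)*20 = 20*20 = 400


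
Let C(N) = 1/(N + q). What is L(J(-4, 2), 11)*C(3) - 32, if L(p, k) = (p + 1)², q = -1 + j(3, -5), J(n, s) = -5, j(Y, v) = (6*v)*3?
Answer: -354/11 ≈ -32.182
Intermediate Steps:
j(Y, v) = 18*v
q = -91 (q = -1 + 18*(-5) = -1 - 90 = -91)
L(p, k) = (1 + p)²
C(N) = 1/(-91 + N) (C(N) = 1/(N - 91) = 1/(-91 + N))
L(J(-4, 2), 11)*C(3) - 32 = (1 - 5)²/(-91 + 3) - 32 = (-4)²/(-88) - 32 = 16*(-1/88) - 32 = -2/11 - 32 = -354/11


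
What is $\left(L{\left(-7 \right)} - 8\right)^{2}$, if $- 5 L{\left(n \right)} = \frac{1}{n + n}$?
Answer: $\frac{312481}{4900} \approx 63.772$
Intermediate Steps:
$L{\left(n \right)} = - \frac{1}{10 n}$ ($L{\left(n \right)} = - \frac{1}{5 \left(n + n\right)} = - \frac{1}{5 \cdot 2 n} = - \frac{\frac{1}{2} \frac{1}{n}}{5} = - \frac{1}{10 n}$)
$\left(L{\left(-7 \right)} - 8\right)^{2} = \left(- \frac{1}{10 \left(-7\right)} - 8\right)^{2} = \left(\left(- \frac{1}{10}\right) \left(- \frac{1}{7}\right) - 8\right)^{2} = \left(\frac{1}{70} - 8\right)^{2} = \left(- \frac{559}{70}\right)^{2} = \frac{312481}{4900}$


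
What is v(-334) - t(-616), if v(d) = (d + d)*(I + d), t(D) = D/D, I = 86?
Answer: 165663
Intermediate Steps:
t(D) = 1
v(d) = 2*d*(86 + d) (v(d) = (d + d)*(86 + d) = (2*d)*(86 + d) = 2*d*(86 + d))
v(-334) - t(-616) = 2*(-334)*(86 - 334) - 1*1 = 2*(-334)*(-248) - 1 = 165664 - 1 = 165663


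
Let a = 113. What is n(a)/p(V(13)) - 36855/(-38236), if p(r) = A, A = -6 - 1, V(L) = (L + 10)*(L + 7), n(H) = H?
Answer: -4062683/267652 ≈ -15.179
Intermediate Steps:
V(L) = (7 + L)*(10 + L) (V(L) = (10 + L)*(7 + L) = (7 + L)*(10 + L))
A = -7
p(r) = -7
n(a)/p(V(13)) - 36855/(-38236) = 113/(-7) - 36855/(-38236) = 113*(-1/7) - 36855*(-1/38236) = -113/7 + 36855/38236 = -4062683/267652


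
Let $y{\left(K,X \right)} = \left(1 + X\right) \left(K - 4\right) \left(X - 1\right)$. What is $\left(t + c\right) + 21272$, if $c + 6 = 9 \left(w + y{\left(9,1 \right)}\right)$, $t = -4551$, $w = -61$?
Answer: $16166$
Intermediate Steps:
$y{\left(K,X \right)} = \left(1 + X\right) \left(-1 + X\right) \left(-4 + K\right)$ ($y{\left(K,X \right)} = \left(1 + X\right) \left(-4 + K\right) \left(-1 + X\right) = \left(1 + X\right) \left(-1 + X\right) \left(-4 + K\right)$)
$c = -555$ ($c = -6 + 9 \left(-61 + \left(4 - 9 - 4 \cdot 1^{2} + 9 \cdot 1^{2}\right)\right) = -6 + 9 \left(-61 + \left(4 - 9 - 4 + 9 \cdot 1\right)\right) = -6 + 9 \left(-61 + \left(4 - 9 - 4 + 9\right)\right) = -6 + 9 \left(-61 + 0\right) = -6 + 9 \left(-61\right) = -6 - 549 = -555$)
$\left(t + c\right) + 21272 = \left(-4551 - 555\right) + 21272 = -5106 + 21272 = 16166$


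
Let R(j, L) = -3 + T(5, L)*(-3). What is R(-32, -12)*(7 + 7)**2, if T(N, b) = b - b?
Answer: -588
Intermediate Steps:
T(N, b) = 0
R(j, L) = -3 (R(j, L) = -3 + 0*(-3) = -3 + 0 = -3)
R(-32, -12)*(7 + 7)**2 = -3*(7 + 7)**2 = -3*14**2 = -3*196 = -588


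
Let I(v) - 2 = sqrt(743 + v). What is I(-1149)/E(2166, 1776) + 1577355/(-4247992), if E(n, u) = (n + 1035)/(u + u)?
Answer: 8376207271/4532607464 + 1184*I*sqrt(406)/1067 ≈ 1.848 + 22.359*I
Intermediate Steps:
I(v) = 2 + sqrt(743 + v)
E(n, u) = (1035 + n)/(2*u) (E(n, u) = (1035 + n)/((2*u)) = (1035 + n)*(1/(2*u)) = (1035 + n)/(2*u))
I(-1149)/E(2166, 1776) + 1577355/(-4247992) = (2 + sqrt(743 - 1149))/(((1/2)*(1035 + 2166)/1776)) + 1577355/(-4247992) = (2 + sqrt(-406))/(((1/2)*(1/1776)*3201)) + 1577355*(-1/4247992) = (2 + I*sqrt(406))/(1067/1184) - 1577355/4247992 = (2 + I*sqrt(406))*(1184/1067) - 1577355/4247992 = (2368/1067 + 1184*I*sqrt(406)/1067) - 1577355/4247992 = 8376207271/4532607464 + 1184*I*sqrt(406)/1067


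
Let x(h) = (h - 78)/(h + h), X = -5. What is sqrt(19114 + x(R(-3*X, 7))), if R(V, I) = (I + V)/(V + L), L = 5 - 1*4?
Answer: 3*sqrt(1026410)/22 ≈ 138.15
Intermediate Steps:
L = 1 (L = 5 - 4 = 1)
R(V, I) = (I + V)/(1 + V) (R(V, I) = (I + V)/(V + 1) = (I + V)/(1 + V))
x(h) = (-78 + h)/(2*h) (x(h) = (-78 + h)/((2*h)) = (-78 + h)*(1/(2*h)) = (-78 + h)/(2*h))
sqrt(19114 + x(R(-3*X, 7))) = sqrt(19114 + (-78 + (7 - 3*(-5))/(1 - 3*(-5)))/(2*(((7 - 3*(-5))/(1 - 3*(-5)))))) = sqrt(19114 + (-78 + (7 + 15)/(1 + 15))/(2*(((7 + 15)/(1 + 15))))) = sqrt(19114 + (-78 + 22/16)/(2*((22/16)))) = sqrt(19114 + (-78 + (1/16)*22)/(2*(((1/16)*22)))) = sqrt(19114 + (-78 + 11/8)/(2*(11/8))) = sqrt(19114 + (1/2)*(8/11)*(-613/8)) = sqrt(19114 - 613/22) = sqrt(419895/22) = 3*sqrt(1026410)/22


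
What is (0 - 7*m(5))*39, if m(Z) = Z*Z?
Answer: -6825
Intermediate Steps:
m(Z) = Z²
(0 - 7*m(5))*39 = (0 - 7*5²)*39 = (0 - 7*25)*39 = (0 - 175)*39 = -175*39 = -6825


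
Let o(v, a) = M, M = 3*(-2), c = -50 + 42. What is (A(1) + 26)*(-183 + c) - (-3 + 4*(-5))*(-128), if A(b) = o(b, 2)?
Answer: -6764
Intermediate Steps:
c = -8
M = -6
o(v, a) = -6
A(b) = -6
(A(1) + 26)*(-183 + c) - (-3 + 4*(-5))*(-128) = (-6 + 26)*(-183 - 8) - (-3 + 4*(-5))*(-128) = 20*(-191) - (-3 - 20)*(-128) = -3820 - (-23)*(-128) = -3820 - 1*2944 = -3820 - 2944 = -6764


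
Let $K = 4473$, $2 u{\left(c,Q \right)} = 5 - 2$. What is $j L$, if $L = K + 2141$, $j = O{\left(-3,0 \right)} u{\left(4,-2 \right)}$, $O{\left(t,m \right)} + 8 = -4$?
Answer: $-119052$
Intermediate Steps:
$u{\left(c,Q \right)} = \frac{3}{2}$ ($u{\left(c,Q \right)} = \frac{5 - 2}{2} = \frac{1}{2} \cdot 3 = \frac{3}{2}$)
$O{\left(t,m \right)} = -12$ ($O{\left(t,m \right)} = -8 - 4 = -12$)
$j = -18$ ($j = \left(-12\right) \frac{3}{2} = -18$)
$L = 6614$ ($L = 4473 + 2141 = 6614$)
$j L = \left(-18\right) 6614 = -119052$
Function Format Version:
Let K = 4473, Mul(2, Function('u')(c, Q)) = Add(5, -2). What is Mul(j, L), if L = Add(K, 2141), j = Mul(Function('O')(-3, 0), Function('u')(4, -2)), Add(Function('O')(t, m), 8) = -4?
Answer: -119052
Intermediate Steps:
Function('u')(c, Q) = Rational(3, 2) (Function('u')(c, Q) = Mul(Rational(1, 2), Add(5, -2)) = Mul(Rational(1, 2), 3) = Rational(3, 2))
Function('O')(t, m) = -12 (Function('O')(t, m) = Add(-8, -4) = -12)
j = -18 (j = Mul(-12, Rational(3, 2)) = -18)
L = 6614 (L = Add(4473, 2141) = 6614)
Mul(j, L) = Mul(-18, 6614) = -119052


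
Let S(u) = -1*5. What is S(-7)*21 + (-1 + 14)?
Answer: -92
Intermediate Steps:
S(u) = -5
S(-7)*21 + (-1 + 14) = -5*21 + (-1 + 14) = -105 + 13 = -92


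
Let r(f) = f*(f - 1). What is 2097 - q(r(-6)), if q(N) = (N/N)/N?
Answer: 88073/42 ≈ 2097.0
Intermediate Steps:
r(f) = f*(-1 + f)
q(N) = 1/N
2097 - q(r(-6)) = 2097 - 1/((-6*(-1 - 6))) = 2097 - 1/((-6*(-7))) = 2097 - 1/42 = 88073/42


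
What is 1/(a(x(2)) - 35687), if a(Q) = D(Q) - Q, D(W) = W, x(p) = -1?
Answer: -1/35687 ≈ -2.8021e-5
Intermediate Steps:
a(Q) = 0 (a(Q) = Q - Q = 0)
1/(a(x(2)) - 35687) = 1/(0 - 35687) = 1/(-35687) = -1/35687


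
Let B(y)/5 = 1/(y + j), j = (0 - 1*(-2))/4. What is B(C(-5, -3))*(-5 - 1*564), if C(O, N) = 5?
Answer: -5690/11 ≈ -517.27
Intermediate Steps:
j = ½ (j = (0 + 2)*(¼) = 2*(¼) = ½ ≈ 0.50000)
B(y) = 5/(½ + y) (B(y) = 5/(y + ½) = 5/(½ + y))
B(C(-5, -3))*(-5 - 1*564) = (10/(1 + 2*5))*(-5 - 1*564) = (10/(1 + 10))*(-5 - 564) = (10/11)*(-569) = -5690/11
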